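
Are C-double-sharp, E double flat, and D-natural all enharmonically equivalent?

C## is pitch class 2; Ebb is pitch class 2; D is pitch class 2.
All spellings map to pitch class 2, so they are enharmonically equivalent.

Yes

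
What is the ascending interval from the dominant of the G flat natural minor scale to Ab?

The dominant of Gb natural minor is Db.
Db up to Ab: letters D→A make it a fifth; 7 semitones makes it perfect.

perfect fifth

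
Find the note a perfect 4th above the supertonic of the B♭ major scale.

The supertonic of Bb major is C.
A perfect fourth (5 semitones) above C lands on the letter F, giving F.

F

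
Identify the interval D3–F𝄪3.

augmented third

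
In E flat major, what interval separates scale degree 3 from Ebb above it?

Scale degree 3 of Eb major is G.
G up to Ebb: letters G→E make it a sixth; 7 semitones makes it diminished.

diminished sixth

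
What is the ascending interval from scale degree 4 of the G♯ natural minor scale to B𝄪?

augmented seventh

Scale degree 4 of G# natural minor is C#.
C# up to B##: letters C→B make it a seventh; 12 semitones makes it augmented.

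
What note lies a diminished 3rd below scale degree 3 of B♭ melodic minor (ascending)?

Scale degree 3 of Bb melodic minor (ascending) is Db.
A diminished third (2 semitones) below Db lands on the letter B, giving B.

B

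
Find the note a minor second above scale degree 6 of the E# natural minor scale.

D

Scale degree 6 of E# natural minor is C#.
A minor second (1 semitone) above C# lands on the letter D, giving D.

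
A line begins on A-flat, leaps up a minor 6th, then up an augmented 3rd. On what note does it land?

A

A minor sixth up from Ab is Fb (letter F, 8 semitones up).
An augmented third up from Fb is A (letter A, 5 semitones up).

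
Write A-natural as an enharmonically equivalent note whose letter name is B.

Bbb

Plain B sits 2 semitones above A, so on the letter B the same pitch needs a double flat: Bbb.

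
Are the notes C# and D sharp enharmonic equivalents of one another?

C# is pitch class 1; D# is pitch class 3.
The pitch classes differ (1 vs. 3), so they are not enharmonic equivalents.

No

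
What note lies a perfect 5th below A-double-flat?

Dbb

A fifth below A lands on the letter D.
A perfect fifth spans 7 semitones, so Abb moves to pitch class 0. On the letter D that is Dbb.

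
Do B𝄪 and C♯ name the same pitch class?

B## = pitch class 1 and C# = pitch class 1 — the same pitch class, so they are enharmonic equivalents.

Yes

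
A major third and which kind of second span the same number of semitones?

doubly augmented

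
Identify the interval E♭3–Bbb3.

diminished fifth

Counting letters E–F–G–A–B gives a fifth.
Eb→Bbb = 6 semitones, 1 narrower than the perfect fifth (7), so diminished.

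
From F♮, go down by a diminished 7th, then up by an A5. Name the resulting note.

A diminished seventh down from F is G# (letter G, 9 semitones down).
An augmented fifth up from G# is D## (letter D, 8 semitones up).

D##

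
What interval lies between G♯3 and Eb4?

diminished sixth

Counting letters G–A–B–C–D–E gives a sixth.
G#→Eb = 7 semitones, 2 narrower than the major sixth (9), so diminished.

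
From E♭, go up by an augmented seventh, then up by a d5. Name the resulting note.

A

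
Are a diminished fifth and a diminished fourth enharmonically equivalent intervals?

No

A diminished fifth spans 6 semitones; a diminished fourth spans 4.
The spans differ, so they are not enharmonic equivalents.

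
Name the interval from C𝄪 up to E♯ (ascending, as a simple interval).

The letter names run C→E, a span of 2 letter steps, so the interval is some kind of third.
C## to E# is 3 semitones. A major third is 4, so 3 makes it minor.

minor third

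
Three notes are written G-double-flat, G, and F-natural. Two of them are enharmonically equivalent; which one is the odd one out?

In 12-tone equal temperament, enharmonic equivalents share a pitch class. Gbb is pitch class 5; G is pitch class 7; F is pitch class 5.
Gbb and F share pitch class 5, while G is pitch class 7.

G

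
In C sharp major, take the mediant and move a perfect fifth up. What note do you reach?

B#

The mediant of C# major is E#.
A perfect fifth (7 semitones) above E# lands on the letter B, giving B#.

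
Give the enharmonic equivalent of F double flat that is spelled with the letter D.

Plain D sits 1 semitone below Fbb, so on the letter D the same pitch needs a sharp: D#.

D#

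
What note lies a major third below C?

C down a major third is Ab, so the target letter is A.
From C, a major third is 4 semitones down: Ab.

Ab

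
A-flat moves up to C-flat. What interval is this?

minor third

Counting letters A–B–C gives a third.
Ab→Cb = 3 semitones, 1 narrower than the major third (4), so minor.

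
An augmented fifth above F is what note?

C#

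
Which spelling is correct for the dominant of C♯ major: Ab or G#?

G#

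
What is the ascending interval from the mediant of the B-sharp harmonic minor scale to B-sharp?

major sixth

The mediant of B# harmonic minor is D#.
D# up to B#: letters D→B make it a sixth; 9 semitones makes it major.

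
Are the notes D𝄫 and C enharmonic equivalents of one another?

Yes

Dbb is pitch class 0; C is pitch class 0.
All spellings map to pitch class 0, so they are enharmonically equivalent.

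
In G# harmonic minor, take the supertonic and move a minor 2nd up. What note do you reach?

The supertonic of G# harmonic minor is A#.
A minor second (1 semitone) above A# lands on the letter B, giving B.

B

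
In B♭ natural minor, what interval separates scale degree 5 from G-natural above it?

Scale degree 5 of Bb natural minor is F.
F up to G: letters F→G make it a second; 2 semitones makes it major.

major second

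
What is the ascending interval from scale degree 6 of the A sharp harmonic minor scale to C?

Scale degree 6 of A# harmonic minor is F#.
F# up to C: letters F→C make it a fifth; 6 semitones makes it diminished.

diminished fifth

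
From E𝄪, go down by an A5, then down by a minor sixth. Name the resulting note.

An augmented fifth down from E## is A# (letter A, 8 semitones down).
A minor sixth down from A# is C## (letter C, 8 semitones down).

C##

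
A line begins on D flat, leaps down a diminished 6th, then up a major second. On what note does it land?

G#

A diminished sixth down from Db is F# (letter F, 7 semitones down).
A major second up from F# is G# (letter G, 2 semitones up).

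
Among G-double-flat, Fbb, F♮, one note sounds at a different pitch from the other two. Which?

In 12-tone equal temperament, enharmonic equivalents share a pitch class. Gbb is pitch class 5; Fbb is pitch class 3; F is pitch class 5.
Gbb and F share pitch class 5, while Fbb is pitch class 3.

Fbb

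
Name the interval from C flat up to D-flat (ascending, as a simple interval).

major second

The letter names run C→D, a span of 1 letter step, so the interval is some kind of second.
Cb to Db is 2 semitones. A major second is 2, so 2 makes it major.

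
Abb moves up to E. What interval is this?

doubly augmented fifth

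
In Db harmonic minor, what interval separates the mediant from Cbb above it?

The mediant of Db harmonic minor is Fb.
Fb up to Cbb: letters F→C make it a fifth; 6 semitones makes it diminished.

diminished fifth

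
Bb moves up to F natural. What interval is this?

The letter names run B→F, a span of 4 letter steps, so the interval is some kind of fifth.
Bb to F is 7 semitones. A perfect fifth is 7, so 7 makes it perfect.

perfect fifth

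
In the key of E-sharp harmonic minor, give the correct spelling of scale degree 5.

B#

The E# harmonic minor scale runs E# F## G# A# B# C# D##.
Degree 5 is B#.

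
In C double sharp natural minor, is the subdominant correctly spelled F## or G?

F##

Each scale degree takes a distinct letter name. Degree 4 of a scale on C must use the letter F.
F## and G are enharmonically the same pitch, but only F## uses the letter F, so it is the correct spelling here.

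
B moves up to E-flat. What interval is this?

diminished fourth

The letter names run B→E, a span of 3 letter steps, so the interval is some kind of fourth.
B to Eb is 4 semitones. A perfect fourth is 5, so 4 makes it diminished.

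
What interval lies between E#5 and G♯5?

minor third

Counting letters E–F–G gives a third.
E#→G# = 3 semitones, 1 narrower than the major third (4), so minor.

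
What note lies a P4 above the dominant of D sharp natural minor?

D#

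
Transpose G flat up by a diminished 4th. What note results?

A fourth above G lands on the letter C.
A diminished fourth spans 4 semitones, so Gb moves to pitch class 10. On the letter C that is Cbb.

Cbb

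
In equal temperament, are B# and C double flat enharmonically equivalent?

No

B# is pitch class 0; Cbb is pitch class 10.
The pitch classes differ (0 vs. 10), so they are not enharmonic equivalents.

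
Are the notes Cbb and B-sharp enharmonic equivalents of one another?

Cbb is pitch class 10; B# is pitch class 0.
The pitch classes differ (10 vs. 0), so they are not enharmonic equivalents.

No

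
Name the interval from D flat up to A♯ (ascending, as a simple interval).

doubly augmented fifth

The letter names run D→A, a span of 4 letter steps, so the interval is some kind of fifth.
Db to A# is 9 semitones. A perfect fifth is 7, so 9 makes it doubly augmented.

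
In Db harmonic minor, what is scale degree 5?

Ab

Degree 5 takes the letter 4 steps above D, which is A.
In harmonic minor, degree 5 sits 7 semitones above the tonic. Db + 7 semitones is pitch class 8, spelled on A as Ab.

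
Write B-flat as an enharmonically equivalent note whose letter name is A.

Plain A sits 1 semitone below Bb, so on the letter A the same pitch needs a sharp: A#.

A#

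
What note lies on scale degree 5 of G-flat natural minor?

Db

The Gb natural minor scale runs Gb Ab Bbb Cb Db Ebb Fb.
Degree 5 is Db.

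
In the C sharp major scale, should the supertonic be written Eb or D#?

D#

Each scale degree takes a distinct letter name. Degree 2 of a scale on C must use the letter D.
D# and Eb are enharmonically the same pitch, but only D# uses the letter D, so it is the correct spelling here.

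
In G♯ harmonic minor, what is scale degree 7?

F##

The G# harmonic minor scale runs G# A# B C# D# E F##.
Degree 7 is F##.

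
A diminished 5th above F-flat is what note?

Cbb

F up a perfect fifth is C, so the target letter is C.
From Fb, a diminished fifth is 6 semitones up: Cbb.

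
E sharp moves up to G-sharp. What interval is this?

minor third

The letter names run E→G, a span of 2 letter steps, so the interval is some kind of third.
E# to G# is 3 semitones. A major third is 4, so 3 makes it minor.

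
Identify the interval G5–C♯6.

augmented fourth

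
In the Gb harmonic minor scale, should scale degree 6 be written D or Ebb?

Each scale degree takes a distinct letter name. Degree 6 of a scale on G must use the letter E.
Ebb and D are enharmonically the same pitch, but only Ebb uses the letter E, so it is the correct spelling here.

Ebb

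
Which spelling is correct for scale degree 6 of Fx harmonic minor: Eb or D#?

Each scale degree takes a distinct letter name. Degree 6 of a scale on F must use the letter D.
D# and Eb are enharmonically the same pitch, but only D# uses the letter D, so it is the correct spelling here.

D#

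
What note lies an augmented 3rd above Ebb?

G

E up a major third is G#, so the target letter is G.
From Ebb, an augmented third is 5 semitones up: G.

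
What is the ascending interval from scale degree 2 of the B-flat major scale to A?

Scale degree 2 of Bb major is C.
C up to A: letters C→A make it a sixth; 9 semitones makes it major.

major sixth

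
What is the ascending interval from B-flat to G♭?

minor sixth

The letter names run B→G, a span of 5 letter steps, so the interval is some kind of sixth.
Bb to Gb is 8 semitones. A major sixth is 9, so 8 makes it minor.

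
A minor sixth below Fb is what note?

A sixth below F lands on the letter A.
A minor sixth spans 8 semitones, so Fb moves to pitch class 8. On the letter A that is Ab.

Ab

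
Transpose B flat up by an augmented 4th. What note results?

E

B up a perfect fourth is E, so the target letter is E.
From Bb, an augmented fourth is 6 semitones up: E.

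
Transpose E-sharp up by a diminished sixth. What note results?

C

E up a major sixth is C#, so the target letter is C.
From E#, a diminished sixth is 7 semitones up: C.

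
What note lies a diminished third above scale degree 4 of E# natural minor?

Scale degree 4 of E# natural minor is A#.
A diminished third (2 semitones) above A# lands on the letter C, giving C.

C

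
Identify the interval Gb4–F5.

Counting letters G–A–B–C–D–E–F gives a seventh.
Gb→F = 11 semitones, exactly the major seventh.

major seventh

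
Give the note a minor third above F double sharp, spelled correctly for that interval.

F up a major third is A, so the target letter is A.
From F##, a minor third is 3 semitones up: A#.

A#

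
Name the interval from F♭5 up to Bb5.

The letter names run F→B, a span of 3 letter steps, so the interval is some kind of fourth.
Fb to Bb is 6 semitones. A perfect fourth is 5, so 6 makes it augmented.

augmented fourth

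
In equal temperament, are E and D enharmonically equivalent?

No

E is pitch class 4; D is pitch class 2.
The pitch classes differ (4 vs. 2), so they are not enharmonic equivalents.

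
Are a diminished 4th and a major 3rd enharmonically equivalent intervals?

Yes

A diminished fourth spans 4 semitones; a major third spans 4.
They are enharmonically equivalent.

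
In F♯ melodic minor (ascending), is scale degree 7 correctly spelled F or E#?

E#

Each scale degree takes a distinct letter name. Degree 7 of a scale on F must use the letter E.
E# and F are enharmonically the same pitch, but only E# uses the letter E, so it is the correct spelling here.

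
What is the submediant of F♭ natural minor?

Degree 6 takes the letter 5 steps above F, which is D.
In natural minor, degree 6 sits 8 semitones above the tonic. Fb + 8 semitones is pitch class 0, spelled on D as Dbb.

Dbb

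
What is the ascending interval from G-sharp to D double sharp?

Counting letters G–A–B–C–D gives a fifth.
G#→D## = 8 semitones, 1 wider than the perfect fifth (7), so augmented.

augmented fifth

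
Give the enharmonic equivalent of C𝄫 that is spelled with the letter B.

Cbb is pitch class 10. The letter B alone is pitch class 11.
To reach pitch class 10 from B requires an offset of -1 semitone, i.e. flat: Bb.

Bb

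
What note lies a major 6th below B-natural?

B down a major sixth is D, so the target letter is D.
From B, a major sixth is 9 semitones down: D.

D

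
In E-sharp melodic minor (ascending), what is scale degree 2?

The E# melodic minor (ascending) scale runs E# F## G# A# B# C## D##.
Degree 2 is F##.

F##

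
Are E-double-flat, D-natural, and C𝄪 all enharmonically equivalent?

Yes

Ebb is pitch class 2; D is pitch class 2; C## is pitch class 2.
All spellings map to pitch class 2, so they are enharmonically equivalent.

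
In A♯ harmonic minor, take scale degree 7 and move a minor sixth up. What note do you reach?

Scale degree 7 of A# harmonic minor is G##.
A minor sixth (8 semitones) above G## lands on the letter E, giving E#.

E#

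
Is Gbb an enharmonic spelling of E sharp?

Gbb = pitch class 5 and E# = pitch class 5 — the same pitch class, so they are enharmonic equivalents.

Yes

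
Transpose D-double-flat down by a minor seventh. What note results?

D down a major seventh is Eb, so the target letter is E.
From Dbb, a minor seventh is 10 semitones down: Ebb.

Ebb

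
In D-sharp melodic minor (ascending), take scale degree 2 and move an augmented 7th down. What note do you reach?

F

Scale degree 2 of D# melodic minor (ascending) is E#.
An augmented seventh (12 semitones) below E# lands on the letter F, giving F.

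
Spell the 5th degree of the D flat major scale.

Ab

The Db major scale runs Db Eb F Gb Ab Bb C.
Degree 5 is Ab.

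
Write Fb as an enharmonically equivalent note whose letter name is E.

E

Fb is pitch class 4. The letter E alone is pitch class 4.
Pitch class 4 on E needs no accidental: E.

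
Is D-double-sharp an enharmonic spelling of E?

D## = pitch class 4 and E = pitch class 4 — the same pitch class, so they are enharmonic equivalents.

Yes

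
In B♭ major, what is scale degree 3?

D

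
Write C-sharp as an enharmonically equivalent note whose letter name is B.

Plain B sits 2 semitones below C#, so on the letter B the same pitch needs a double sharp: B##.

B##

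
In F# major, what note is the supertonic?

The F# major scale runs F# G# A# B C# D# E#.
Degree 2 is G#.

G#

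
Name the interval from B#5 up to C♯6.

minor second

The letter names run B→C, a span of 1 letter step, so the interval is some kind of second.
B# to C# is 1 semitone. A major second is 2, so 1 makes it minor.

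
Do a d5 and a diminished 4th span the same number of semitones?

No

A diminished fifth spans 6 semitones; a diminished fourth spans 4.
The spans differ, so they are not enharmonic equivalents.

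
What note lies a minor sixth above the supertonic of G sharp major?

F#

The supertonic of G# major is A#.
A minor sixth (8 semitones) above A# lands on the letter F, giving F#.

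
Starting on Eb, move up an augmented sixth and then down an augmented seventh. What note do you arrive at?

Db

An augmented sixth up from Eb is C# (letter C, 10 semitones up).
An augmented seventh down from C# is Db (letter D, 12 semitones down).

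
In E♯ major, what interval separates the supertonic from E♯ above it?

minor seventh

The supertonic of E# major is F##.
F## up to E#: letters F→E make it a seventh; 10 semitones makes it minor.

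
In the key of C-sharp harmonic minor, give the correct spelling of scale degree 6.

Degree 6 takes the letter 5 steps above C, which is A.
In harmonic minor, degree 6 sits 8 semitones above the tonic. C# + 8 semitones is pitch class 9, spelled on A as A.

A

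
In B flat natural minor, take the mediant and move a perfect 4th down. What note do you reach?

The mediant of Bb natural minor is Db.
A perfect fourth (5 semitones) below Db lands on the letter A, giving Ab.

Ab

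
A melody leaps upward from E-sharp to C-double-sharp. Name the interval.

Counting letters E–F–G–A–B–C gives a sixth.
E#→C## = 9 semitones, exactly the major sixth.

major sixth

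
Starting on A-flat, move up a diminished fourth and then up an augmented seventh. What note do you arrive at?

C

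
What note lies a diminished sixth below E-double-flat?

E down a major sixth is G, so the target letter is G.
From Ebb, a diminished sixth is 7 semitones down: G.

G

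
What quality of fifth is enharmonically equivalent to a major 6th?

A major sixth spans 9 semitones.
A fifth spanning 9 semitones is doubly augmented (the perfect fifth is 7).

doubly augmented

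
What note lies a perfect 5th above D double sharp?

D up a perfect fifth is A, so the target letter is A.
From D##, a perfect fifth is 7 semitones up: A##.

A##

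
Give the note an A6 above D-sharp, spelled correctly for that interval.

B##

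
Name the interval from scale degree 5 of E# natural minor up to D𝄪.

Scale degree 5 of E# natural minor is B#.
B# up to D##: letters B→D make it a third; 4 semitones makes it major.

major third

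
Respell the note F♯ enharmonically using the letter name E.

E##

Plain E sits 2 semitones below F#, so on the letter E the same pitch needs a double sharp: E##.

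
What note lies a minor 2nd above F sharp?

G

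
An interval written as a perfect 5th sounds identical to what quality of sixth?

diminished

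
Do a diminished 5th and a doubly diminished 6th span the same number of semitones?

A diminished fifth spans 6 semitones; a doubly diminished sixth spans 6.
They are enharmonically equivalent.

Yes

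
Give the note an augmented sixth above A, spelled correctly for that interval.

F##

A sixth above A lands on the letter F.
An augmented sixth spans 10 semitones, so A moves to pitch class 7. On the letter F that is F##.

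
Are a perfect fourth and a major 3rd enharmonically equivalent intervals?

No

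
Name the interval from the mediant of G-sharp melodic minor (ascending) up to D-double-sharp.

augmented third

The mediant of G# melodic minor (ascending) is B.
B up to D##: letters B→D make it a third; 5 semitones makes it augmented.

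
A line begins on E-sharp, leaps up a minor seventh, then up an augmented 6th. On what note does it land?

B##

A minor seventh up from E# is D# (letter D, 10 semitones up).
An augmented sixth up from D# is B## (letter B, 10 semitones up).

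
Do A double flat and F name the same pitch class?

No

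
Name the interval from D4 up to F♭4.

Counting letters D–E–F gives a third.
D→Fb = 2 semitones, 2 narrower than the major third (4), so diminished.

diminished third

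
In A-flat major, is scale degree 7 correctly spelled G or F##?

G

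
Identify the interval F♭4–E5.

Counting letters F–G–A–B–C–D–E gives a seventh.
Fb→E = 12 semitones, 1 wider than the major seventh (11), so augmented.

augmented seventh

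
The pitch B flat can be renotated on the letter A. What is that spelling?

A#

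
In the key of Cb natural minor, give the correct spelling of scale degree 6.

Abb

Degree 6 takes the letter 5 steps above C, which is A.
In natural minor, degree 6 sits 8 semitones above the tonic. Cb + 8 semitones is pitch class 7, spelled on A as Abb.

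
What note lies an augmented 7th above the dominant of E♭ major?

A#

The dominant of Eb major is Bb.
An augmented seventh (12 semitones) above Bb lands on the letter A, giving A#.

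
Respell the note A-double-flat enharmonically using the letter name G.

Plain G sits at the same pitch as Abb, so on the letter G the same pitch needs a natural: G.

G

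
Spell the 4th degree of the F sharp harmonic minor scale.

Degree 4 takes the letter 3 steps above F, which is B.
In harmonic minor, degree 4 sits 5 semitones above the tonic. F# + 5 semitones is pitch class 11, spelled on B as B.

B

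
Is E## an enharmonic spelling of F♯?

E## = pitch class 6 and F# = pitch class 6 — the same pitch class, so they are enharmonic equivalents.

Yes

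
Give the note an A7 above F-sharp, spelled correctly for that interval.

F up a major seventh is E, so the target letter is E.
From F#, an augmented seventh is 12 semitones up: E##.

E##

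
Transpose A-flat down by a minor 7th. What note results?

Bb

A down a major seventh is Bb, so the target letter is B.
From Ab, a minor seventh is 10 semitones down: Bb.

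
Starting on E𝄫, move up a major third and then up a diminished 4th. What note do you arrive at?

A major third up from Ebb is Gb (letter G, 4 semitones up).
A diminished fourth up from Gb is Cbb (letter C, 4 semitones up).

Cbb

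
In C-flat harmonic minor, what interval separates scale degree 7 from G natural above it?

Scale degree 7 of Cb harmonic minor is Bb.
Bb up to G: letters B→G make it a sixth; 9 semitones makes it major.

major sixth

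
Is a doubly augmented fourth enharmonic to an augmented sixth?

A doubly augmented fourth spans 7 semitones; an augmented sixth spans 10.
The spans differ, so they are not enharmonic equivalents.

No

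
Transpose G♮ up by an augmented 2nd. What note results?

G up a major second is A, so the target letter is A.
From G, an augmented second is 3 semitones up: A#.

A#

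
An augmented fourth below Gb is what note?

G down a perfect fourth is D, so the target letter is D.
From Gb, an augmented fourth is 6 semitones down: Dbb.

Dbb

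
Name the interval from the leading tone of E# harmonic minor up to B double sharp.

major sixth

The leading tone of E# harmonic minor is D##.
D## up to B##: letters D→B make it a sixth; 9 semitones makes it major.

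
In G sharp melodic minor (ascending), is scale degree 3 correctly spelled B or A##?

B

Each scale degree takes a distinct letter name. Degree 3 of a scale on G must use the letter B.
B and A## are enharmonically the same pitch, but only B uses the letter B, so it is the correct spelling here.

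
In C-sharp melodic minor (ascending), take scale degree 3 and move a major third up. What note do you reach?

G#

Scale degree 3 of C# melodic minor (ascending) is E.
A major third (4 semitones) above E lands on the letter G, giving G#.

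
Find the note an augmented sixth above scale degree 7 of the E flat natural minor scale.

B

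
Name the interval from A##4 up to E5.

Counting letters A–B–C–D–E gives a fifth.
A##→E = 5 semitones, 2 narrower than the perfect fifth (7), so doubly diminished.

doubly diminished fifth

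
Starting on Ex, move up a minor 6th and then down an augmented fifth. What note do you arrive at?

F#

A minor sixth up from E## is C## (letter C, 8 semitones up).
An augmented fifth down from C## is F# (letter F, 8 semitones down).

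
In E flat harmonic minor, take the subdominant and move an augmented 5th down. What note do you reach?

The subdominant of Eb harmonic minor is Ab.
An augmented fifth (8 semitones) below Ab lands on the letter D, giving Dbb.

Dbb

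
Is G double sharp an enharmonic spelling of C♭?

Two spellings are enharmonically equivalent only if they share a pitch class.
Here G## → 9, Cb → 11; 9 ≠ 11, so they are not.

No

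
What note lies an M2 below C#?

B

A second below C lands on the letter B.
A major second spans 2 semitones, so C# moves to pitch class 11. On the letter B that is B.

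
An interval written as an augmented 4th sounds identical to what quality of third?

An augmented fourth spans 6 semitones.
A third spanning 6 semitones is doubly augmented (the major third is 4).

doubly augmented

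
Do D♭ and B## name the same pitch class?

Yes

Db = pitch class 1 and B## = pitch class 1 — the same pitch class, so they are enharmonic equivalents.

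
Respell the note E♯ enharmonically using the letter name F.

F

E# is pitch class 5. The letter F alone is pitch class 5.
Pitch class 5 on F needs no accidental: F.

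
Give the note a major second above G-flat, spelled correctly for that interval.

G up a major second is A, so the target letter is A.
From Gb, a major second is 2 semitones up: Ab.

Ab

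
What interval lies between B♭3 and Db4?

minor third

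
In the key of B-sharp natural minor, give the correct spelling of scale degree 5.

The B# natural minor scale runs B# C## D# E# F## G# A#.
Degree 5 is F##.

F##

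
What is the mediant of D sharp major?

F##

Degree 3 takes the letter 2 steps above D, which is F.
In major, degree 3 sits 4 semitones above the tonic. D# + 4 semitones is pitch class 7, spelled on F as F##.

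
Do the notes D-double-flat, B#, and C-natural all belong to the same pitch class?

Dbb is pitch class 0; B# is pitch class 0; C is pitch class 0.
All spellings map to pitch class 0, so they are enharmonically equivalent.

Yes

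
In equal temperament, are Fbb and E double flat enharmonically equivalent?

No

Fbb is pitch class 3; Ebb is pitch class 2.
The pitch classes differ (3 vs. 2), so they are not enharmonic equivalents.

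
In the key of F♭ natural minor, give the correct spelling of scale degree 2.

Degree 2 takes the letter 1 step above F, which is G.
In natural minor, degree 2 sits 2 semitones above the tonic. Fb + 2 semitones is pitch class 6, spelled on G as Gb.

Gb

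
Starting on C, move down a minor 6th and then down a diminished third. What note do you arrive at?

A minor sixth down from C is E (letter E, 8 semitones down).
A diminished third down from E is C## (letter C, 2 semitones down).

C##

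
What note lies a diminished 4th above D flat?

D up a perfect fourth is G, so the target letter is G.
From Db, a diminished fourth is 4 semitones up: Gbb.

Gbb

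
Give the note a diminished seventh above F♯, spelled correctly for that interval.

Eb

A seventh above F lands on the letter E.
A diminished seventh spans 9 semitones, so F# moves to pitch class 3. On the letter E that is Eb.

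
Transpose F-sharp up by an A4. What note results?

F up a perfect fourth is Bb, so the target letter is B.
From F#, an augmented fourth is 6 semitones up: B#.

B#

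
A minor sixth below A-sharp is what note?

A sixth below A lands on the letter C.
A minor sixth spans 8 semitones, so A# moves to pitch class 2. On the letter C that is C##.

C##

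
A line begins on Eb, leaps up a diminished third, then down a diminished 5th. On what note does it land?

A diminished third up from Eb is Gbb (letter G, 2 semitones up).
A diminished fifth down from Gbb is Cb (letter C, 6 semitones down).

Cb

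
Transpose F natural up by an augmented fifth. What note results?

C#

F up a perfect fifth is C, so the target letter is C.
From F, an augmented fifth is 8 semitones up: C#.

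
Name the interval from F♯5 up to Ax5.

Counting letters F–G–A gives a third.
F#→A## = 5 semitones, 1 wider than the major third (4), so augmented.

augmented third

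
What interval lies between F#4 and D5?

Counting letters F–G–A–B–C–D gives a sixth.
F#→D = 8 semitones, 1 narrower than the major sixth (9), so minor.

minor sixth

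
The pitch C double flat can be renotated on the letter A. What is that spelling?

Cbb is pitch class 10. The letter A alone is pitch class 9.
To reach pitch class 10 from A requires an offset of +1 semitone, i.e. sharp: A#.

A#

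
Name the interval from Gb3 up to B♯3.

doubly augmented third

The letter names run G→B, a span of 2 letter steps, so the interval is some kind of third.
Gb to B# is 6 semitones. A major third is 4, so 6 makes it doubly augmented.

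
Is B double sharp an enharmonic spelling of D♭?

Yes

B## = pitch class 1 and Db = pitch class 1 — the same pitch class, so they are enharmonic equivalents.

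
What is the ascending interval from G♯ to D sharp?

The letter names run G→D, a span of 4 letter steps, so the interval is some kind of fifth.
G# to D# is 7 semitones. A perfect fifth is 7, so 7 makes it perfect.

perfect fifth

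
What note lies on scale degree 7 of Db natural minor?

The Db natural minor scale runs Db Eb Fb Gb Ab Bbb Cb.
Degree 7 is Cb.

Cb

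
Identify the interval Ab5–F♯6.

augmented sixth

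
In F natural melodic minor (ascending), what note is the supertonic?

Degree 2 takes the letter 1 step above F, which is G.
In melodic minor (ascending), degree 2 sits 2 semitones above the tonic. F + 2 semitones is pitch class 7, spelled on G as G.

G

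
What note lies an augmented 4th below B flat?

B down a perfect fourth is F#, so the target letter is F.
From Bb, an augmented fourth is 6 semitones down: Fb.

Fb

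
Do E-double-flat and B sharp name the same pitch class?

No

Two spellings are enharmonically equivalent only if they share a pitch class.
Here Ebb → 2, B# → 0; 0 ≠ 2, so they are not.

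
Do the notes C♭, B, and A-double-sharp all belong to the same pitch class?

Yes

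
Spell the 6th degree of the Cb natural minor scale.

Abb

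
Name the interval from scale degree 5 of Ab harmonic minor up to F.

Scale degree 5 of Ab harmonic minor is Eb.
Eb up to F: letters E→F make it a second; 2 semitones makes it major.

major second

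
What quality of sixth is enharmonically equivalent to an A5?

An augmented fifth spans 8 semitones.
A sixth spanning 8 semitones is minor (the major sixth is 9).

minor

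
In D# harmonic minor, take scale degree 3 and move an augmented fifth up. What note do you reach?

C##

Scale degree 3 of D# harmonic minor is F#.
An augmented fifth (8 semitones) above F# lands on the letter C, giving C##.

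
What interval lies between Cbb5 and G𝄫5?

perfect fifth

Counting letters C–D–E–F–G gives a fifth.
Cbb→Gbb = 7 semitones, exactly the perfect fifth.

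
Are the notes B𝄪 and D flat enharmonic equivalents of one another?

Yes

B## is pitch class 1; Db is pitch class 1.
All spellings map to pitch class 1, so they are enharmonically equivalent.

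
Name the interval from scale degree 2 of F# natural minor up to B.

minor third

Scale degree 2 of F# natural minor is G#.
G# up to B: letters G→B make it a third; 3 semitones makes it minor.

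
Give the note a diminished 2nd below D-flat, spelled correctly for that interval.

D down a major second is C, so the target letter is C.
From Db, a diminished second is 0 semitones down: C#.

C#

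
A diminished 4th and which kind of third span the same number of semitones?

A diminished fourth spans 4 semitones.
A third spanning 4 semitones is major (the major third is 4).

major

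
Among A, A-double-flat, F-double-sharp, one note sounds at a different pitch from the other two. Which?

In 12-tone equal temperament, enharmonic equivalents share a pitch class. A is pitch class 9; Abb is pitch class 7; F## is pitch class 7.
Abb and F## share pitch class 7, while A is pitch class 9.

A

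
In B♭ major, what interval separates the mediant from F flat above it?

The mediant of Bb major is D.
D up to Fb: letters D→F make it a third; 2 semitones makes it diminished.

diminished third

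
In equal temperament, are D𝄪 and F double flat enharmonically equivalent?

D## is pitch class 4; Fbb is pitch class 3.
The pitch classes differ (4 vs. 3), so they are not enharmonic equivalents.

No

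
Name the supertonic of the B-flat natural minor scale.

Degree 2 takes the letter 1 step above B, which is C.
In natural minor, degree 2 sits 2 semitones above the tonic. Bb + 2 semitones is pitch class 0, spelled on C as C.

C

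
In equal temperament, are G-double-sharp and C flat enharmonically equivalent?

Two spellings are enharmonically equivalent only if they share a pitch class.
Here G## → 9, Cb → 11; 9 ≠ 11, so they are not.

No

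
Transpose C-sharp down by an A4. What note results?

G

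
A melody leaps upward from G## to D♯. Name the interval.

diminished fifth

The letter names run G→D, a span of 4 letter steps, so the interval is some kind of fifth.
G## to D# is 6 semitones. A perfect fifth is 7, so 6 makes it diminished.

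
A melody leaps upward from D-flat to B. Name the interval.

augmented sixth

Counting letters D–E–F–G–A–B gives a sixth.
Db→B = 10 semitones, 1 wider than the major sixth (9), so augmented.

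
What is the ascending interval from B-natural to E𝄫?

doubly diminished fourth

Counting letters B–C–D–E gives a fourth.
B→Ebb = 3 semitones, 2 narrower than the perfect fourth (5), so doubly diminished.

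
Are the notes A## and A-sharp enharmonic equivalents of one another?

No

A## is pitch class 11; A# is pitch class 10.
The pitch classes differ (11 vs. 10), so they are not enharmonic equivalents.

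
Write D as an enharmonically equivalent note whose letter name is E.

Ebb

D is pitch class 2. The letter E alone is pitch class 4.
To reach pitch class 2 from E requires an offset of -2 semitones, i.e. double flat: Ebb.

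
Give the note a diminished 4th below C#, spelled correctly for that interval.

C down a perfect fourth is G, so the target letter is G.
From C#, a diminished fourth is 4 semitones down: G##.

G##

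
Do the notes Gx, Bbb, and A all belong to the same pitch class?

Yes

G## = pitch class 9 and Bbb = pitch class 9 and A = pitch class 9 — the same pitch class, so they are enharmonic equivalents.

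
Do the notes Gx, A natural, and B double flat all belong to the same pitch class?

Yes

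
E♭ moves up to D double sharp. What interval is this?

The letter names run E→D, a span of 6 letter steps, so the interval is some kind of seventh.
Eb to D## is 13 semitones. A major seventh is 11, so 13 makes it doubly augmented.

doubly augmented seventh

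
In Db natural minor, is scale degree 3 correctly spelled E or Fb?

Fb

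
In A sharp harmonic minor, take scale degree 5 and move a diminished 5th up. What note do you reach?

B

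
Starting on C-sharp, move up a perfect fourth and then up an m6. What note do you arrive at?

A perfect fourth up from C# is F# (letter F, 5 semitones up).
A minor sixth up from F# is D (letter D, 8 semitones up).

D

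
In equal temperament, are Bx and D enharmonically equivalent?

B## is pitch class 1; D is pitch class 2.
The pitch classes differ (1 vs. 2), so they are not enharmonic equivalents.

No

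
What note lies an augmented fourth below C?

A fourth below C lands on the letter G.
An augmented fourth spans 6 semitones, so C moves to pitch class 6. On the letter G that is Gb.

Gb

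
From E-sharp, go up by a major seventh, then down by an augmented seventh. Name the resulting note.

E

A major seventh up from E# is D## (letter D, 11 semitones up).
An augmented seventh down from D## is E (letter E, 12 semitones down).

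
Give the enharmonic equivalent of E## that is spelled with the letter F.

E## is pitch class 6. The letter F alone is pitch class 5.
To reach pitch class 6 from F requires an offset of +1 semitone, i.e. sharp: F#.

F#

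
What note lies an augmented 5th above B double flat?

F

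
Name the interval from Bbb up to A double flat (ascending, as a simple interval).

The letter names run B→A, a span of 6 letter steps, so the interval is some kind of seventh.
Bbb to Abb is 10 semitones. A major seventh is 11, so 10 makes it minor.

minor seventh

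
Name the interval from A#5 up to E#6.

perfect fifth

Counting letters A–B–C–D–E gives a fifth.
A#→E# = 7 semitones, exactly the perfect fifth.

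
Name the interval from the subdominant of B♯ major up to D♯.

The subdominant of B# major is E#.
E# up to D#: letters E→D make it a seventh; 10 semitones makes it minor.

minor seventh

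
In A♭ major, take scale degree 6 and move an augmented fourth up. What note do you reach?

B

Scale degree 6 of Ab major is F.
An augmented fourth (6 semitones) above F lands on the letter B, giving B.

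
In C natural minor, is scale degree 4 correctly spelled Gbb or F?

Each scale degree takes a distinct letter name. Degree 4 of a scale on C must use the letter F.
F and Gbb are enharmonically the same pitch, but only F uses the letter F, so it is the correct spelling here.

F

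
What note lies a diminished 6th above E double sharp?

E up a major sixth is C#, so the target letter is C.
From E##, a diminished sixth is 7 semitones up: C#.

C#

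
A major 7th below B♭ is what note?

B down a major seventh is C, so the target letter is C.
From Bb, a major seventh is 11 semitones down: Cb.

Cb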